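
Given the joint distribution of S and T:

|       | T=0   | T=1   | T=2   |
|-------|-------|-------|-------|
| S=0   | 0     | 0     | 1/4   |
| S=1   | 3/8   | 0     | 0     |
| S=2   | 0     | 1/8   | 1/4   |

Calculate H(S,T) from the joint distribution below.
H(S,T) = -Σ P(S,T) log₂ P(S,T), summed over the non-zero cells:
H(S,T) = -[(1/4)·log₂(1/4) + (3/8)·log₂(3/8) + (1/8)·log₂(1/8) + (1/4)·log₂(1/4)]
  = 0.5000 + 0.5306 + 0.3750 + 0.5000
  = 1.9056 bits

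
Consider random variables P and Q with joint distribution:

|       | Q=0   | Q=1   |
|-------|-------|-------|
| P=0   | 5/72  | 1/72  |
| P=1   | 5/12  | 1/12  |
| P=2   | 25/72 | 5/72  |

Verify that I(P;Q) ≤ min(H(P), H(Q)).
Marginal P(P) (row sums):
  P(P=0) = 5/72 + 1/72 = 1/12
  P(P=1) = 5/12 + 1/12 = 1/2
  P(P=2) = 25/72 + 5/72 = 5/12
Marginal P(Q) (column sums):
  P(Q=0) = 5/72 + 5/12 + 25/72 = 5/6
  P(Q=1) = 1/72 + 1/12 + 5/72 = 1/6

H(P) = -[(1/12)·log₂(1/12) + (1/2)·log₂(1/2) + (5/12)·log₂(5/12)]
  = 0.2987 + 0.5000 + 0.5263
  = 1.3250 bits
H(Q) = -[(5/6)·log₂(5/6) + (1/6)·log₂(1/6)]
  = 0.2192 + 0.4308
  = 0.6500 bits
H(P,Q) = -[(5/72)·log₂(5/72) + (1/72)·log₂(1/72) + (5/12)·log₂(5/12) + (1/12)·log₂(1/12) + (25/72)·log₂(25/72) + (5/72)·log₂(5/72)]
  = 0.2672 + 0.0857 + 0.5263 + 0.2987 + 0.5299 + 0.2672
  = 1.9750 bits

I(P;Q) = H(P) + H(Q) - H(P,Q)
  = 1.3250 + 0.6500 - 1.9750
  = 0.0000 bits

min(H(P), H(Q)) = min(1.3250, 0.6500) = 0.6500 bits
Since 0.0000 ≤ 0.6500, the bound is satisfied ✓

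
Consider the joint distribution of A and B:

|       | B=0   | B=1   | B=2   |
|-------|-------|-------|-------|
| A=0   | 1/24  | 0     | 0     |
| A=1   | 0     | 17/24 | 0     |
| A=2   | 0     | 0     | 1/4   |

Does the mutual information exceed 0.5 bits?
Marginal P(A) (row sums):
  P(A=0) = 1/24 + 0 + 0 = 1/24
  P(A=1) = 0 + 17/24 + 0 = 17/24
  P(A=2) = 0 + 0 + 1/4 = 1/4
Marginal P(B) (column sums):
  P(B=0) = 1/24 + 0 + 0 = 1/24
  P(B=1) = 0 + 17/24 + 0 = 17/24
  P(B=2) = 0 + 0 + 1/4 = 1/4

H(A) = -[(1/24)·log₂(1/24) + (17/24)·log₂(17/24) + (1/4)·log₂(1/4)]
  = 0.1910 + 0.3524 + 0.5000
  = 1.0434 bits
H(B) = -[(1/24)·log₂(1/24) + (17/24)·log₂(17/24) + (1/4)·log₂(1/4)]
  = 0.1910 + 0.3524 + 0.5000
  = 1.0434 bits
H(A,B) = -[(1/24)·log₂(1/24) + (17/24)·log₂(17/24) + (1/4)·log₂(1/4)]
  = 0.1910 + 0.3524 + 0.5000
  = 1.0434 bits

I(A;B) = H(A) + H(B) - H(A,B)
  = 1.0434 + 1.0434 - 1.0434
  = 1.0434 bits

Yes. I(A;B) = 1.0434 bits, which is > 0.5 bits.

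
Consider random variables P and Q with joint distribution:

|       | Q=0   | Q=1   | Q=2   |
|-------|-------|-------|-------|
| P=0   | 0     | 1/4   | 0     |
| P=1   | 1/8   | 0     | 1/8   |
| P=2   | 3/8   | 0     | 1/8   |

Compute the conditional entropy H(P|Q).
Marginal P(Q) (column sums):
  P(Q=0) = 0 + 1/8 + 3/8 = 1/2
  P(Q=1) = 1/4 + 0 + 0 = 1/4
  P(Q=2) = 0 + 1/8 + 1/8 = 1/4

H(P|Q) = -Σ P(P,Q)·log₂ P(P|Q), where P(P|Q) = P(P,Q) / P(Q)
  (cells with P(P,Q) = 0 contribute 0)
  (P=0,Q=1): P(P|Q) = (1/4)/(1/4) = 1;  -(1/4)·log₂(1) = 0.0000
  (P=1,Q=0): P(P|Q) = (1/8)/(1/2) = 1/4;  -(1/8)·log₂(1/4) = 0.2500
  (P=1,Q=2): P(P|Q) = (1/8)/(1/4) = 1/2;  -(1/8)·log₂(1/2) = 0.1250
  (P=2,Q=0): P(P|Q) = (3/8)/(1/2) = 3/4;  -(3/8)·log₂(3/4) = 0.1556
  (P=2,Q=2): P(P|Q) = (1/8)/(1/4) = 1/2;  -(1/8)·log₂(1/2) = 0.1250
H(P|Q) = 0.0000 + 0.2500 + 0.1250 + 0.1556 + 0.1250
  = 0.6556 bits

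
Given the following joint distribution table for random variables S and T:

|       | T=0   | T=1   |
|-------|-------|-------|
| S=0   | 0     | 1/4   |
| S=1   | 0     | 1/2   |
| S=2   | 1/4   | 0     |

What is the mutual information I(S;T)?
Marginal P(S) (row sums):
  P(S=0) = 0 + 1/4 = 1/4
  P(S=1) = 0 + 1/2 = 1/2
  P(S=2) = 1/4 + 0 = 1/4
Marginal P(T) (column sums):
  P(T=0) = 0 + 0 + 1/4 = 1/4
  P(T=1) = 1/4 + 1/2 + 0 = 3/4

H(S) = -[(1/4)·log₂(1/4) + (1/2)·log₂(1/2) + (1/4)·log₂(1/4)]
  = 0.5000 + 0.5000 + 0.5000
  = 1.5000 bits
H(T) = -[(1/4)·log₂(1/4) + (3/4)·log₂(3/4)]
  = 0.5000 + 0.3113
  = 0.8113 bits
H(S,T) = -[(1/4)·log₂(1/4) + (1/2)·log₂(1/2) + (1/4)·log₂(1/4)]
  = 0.5000 + 0.5000 + 0.5000
  = 1.5000 bits

I(S;T) = H(S) + H(T) - H(S,T)
  = 1.5000 + 0.8113 - 1.5000
  = 0.8113 bits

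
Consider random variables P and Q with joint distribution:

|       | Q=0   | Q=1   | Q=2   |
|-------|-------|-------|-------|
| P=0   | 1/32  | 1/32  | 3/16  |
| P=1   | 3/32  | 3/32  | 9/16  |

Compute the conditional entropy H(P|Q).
Marginal P(Q) (column sums):
  P(Q=0) = 1/32 + 3/32 = 1/8
  P(Q=1) = 1/32 + 3/32 = 1/8
  P(Q=2) = 3/16 + 9/16 = 3/4

H(P|Q) = -Σ P(P,Q)·log₂ P(P|Q), where P(P|Q) = P(P,Q) / P(Q)
  (P=0,Q=0): P(P|Q) = (1/32)/(1/8) = 1/4;  -(1/32)·log₂(1/4) = 0.0625
  (P=0,Q=1): P(P|Q) = (1/32)/(1/8) = 1/4;  -(1/32)·log₂(1/4) = 0.0625
  (P=0,Q=2): P(P|Q) = (3/16)/(3/4) = 1/4;  -(3/16)·log₂(1/4) = 0.3750
  (P=1,Q=0): P(P|Q) = (3/32)/(1/8) = 3/4;  -(3/32)·log₂(3/4) = 0.0389
  (P=1,Q=1): P(P|Q) = (3/32)/(1/8) = 3/4;  -(3/32)·log₂(3/4) = 0.0389
  (P=1,Q=2): P(P|Q) = (9/16)/(3/4) = 3/4;  -(9/16)·log₂(3/4) = 0.2335
H(P|Q) = 0.0625 + 0.0625 + 0.3750 + 0.0389 + 0.0389 + 0.2335
  = 0.8113 bits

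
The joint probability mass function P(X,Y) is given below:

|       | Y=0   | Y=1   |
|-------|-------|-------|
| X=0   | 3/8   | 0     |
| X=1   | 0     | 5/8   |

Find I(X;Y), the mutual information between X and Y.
Marginal P(X) (row sums):
  P(X=0) = 3/8 + 0 = 3/8
  P(X=1) = 0 + 5/8 = 5/8
Marginal P(Y) (column sums):
  P(Y=0) = 3/8 + 0 = 3/8
  P(Y=1) = 0 + 5/8 = 5/8

H(X) = -[(3/8)·log₂(3/8) + (5/8)·log₂(5/8)]
  = 0.5306 + 0.4238
  = 0.9544 bits
H(Y) = -[(3/8)·log₂(3/8) + (5/8)·log₂(5/8)]
  = 0.5306 + 0.4238
  = 0.9544 bits
H(X,Y) = -[(3/8)·log₂(3/8) + (5/8)·log₂(5/8)]
  = 0.5306 + 0.4238
  = 0.9544 bits

I(X;Y) = H(X) + H(Y) - H(X,Y)
  = 0.9544 + 0.9544 - 0.9544
  = 0.9544 bits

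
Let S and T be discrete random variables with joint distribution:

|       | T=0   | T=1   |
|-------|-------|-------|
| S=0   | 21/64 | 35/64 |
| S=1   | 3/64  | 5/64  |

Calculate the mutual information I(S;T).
Marginal P(S) (row sums):
  P(S=0) = 21/64 + 35/64 = 7/8
  P(S=1) = 3/64 + 5/64 = 1/8
Marginal P(T) (column sums):
  P(T=0) = 21/64 + 3/64 = 3/8
  P(T=1) = 35/64 + 5/64 = 5/8

H(S) = -[(7/8)·log₂(7/8) + (1/8)·log₂(1/8)]
  = 0.1686 + 0.3750
  = 0.5436 bits
H(T) = -[(3/8)·log₂(3/8) + (5/8)·log₂(5/8)]
  = 0.5306 + 0.4238
  = 0.9544 bits
H(S,T) = -[(21/64)·log₂(21/64) + (35/64)·log₂(35/64) + (3/64)·log₂(3/64) + (5/64)·log₂(5/64)]
  = 0.5275 + 0.4762 + 0.2070 + 0.2873
  = 1.4980 bits

I(S;T) = H(S) + H(T) - H(S,T)
  = 0.5436 + 0.9544 - 1.4980
  = 0.0000 bits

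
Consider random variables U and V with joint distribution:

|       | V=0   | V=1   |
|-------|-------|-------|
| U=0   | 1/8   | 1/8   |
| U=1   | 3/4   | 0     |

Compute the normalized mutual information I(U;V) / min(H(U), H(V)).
Marginal P(U) (row sums):
  P(U=0) = 1/8 + 1/8 = 1/4
  P(U=1) = 3/4 + 0 = 3/4
Marginal P(V) (column sums):
  P(V=0) = 1/8 + 3/4 = 7/8
  P(V=1) = 1/8 + 0 = 1/8

H(U) = -[(1/4)·log₂(1/4) + (3/4)·log₂(3/4)]
  = 0.5000 + 0.3113
  = 0.8113 bits
H(V) = -[(7/8)·log₂(7/8) + (1/8)·log₂(1/8)]
  = 0.1686 + 0.3750
  = 0.5436 bits
H(U,V) = -[(1/8)·log₂(1/8) + (1/8)·log₂(1/8) + (3/4)·log₂(3/4)]
  = 0.3750 + 0.3750 + 0.3113
  = 1.0613 bits

I(U;V) = H(U) + H(V) - H(U,V)
  = 0.8113 + 0.5436 - 1.0613
  = 0.2936 bits

min(H(U), H(V)) = min(0.8113, 0.5436) = 0.5436 bits
Normalized MI = 0.2936 / 0.5436 = 0.5401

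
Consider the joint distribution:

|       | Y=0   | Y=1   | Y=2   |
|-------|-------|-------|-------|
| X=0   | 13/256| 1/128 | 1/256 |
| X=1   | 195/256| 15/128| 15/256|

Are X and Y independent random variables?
Marginal P(X) (row sums):
  P(X=0) = 13/256 + 1/128 + 1/256 = 1/16
  P(X=1) = 195/256 + 15/128 + 15/256 = 15/16
Marginal P(Y) (column sums):
  P(Y=0) = 13/256 + 195/256 = 13/16
  P(Y=1) = 1/128 + 15/128 = 1/8
  P(Y=2) = 1/256 + 15/256 = 1/16

X and Y are independent iff P(X=i,Y=j) = P(X=i)·P(Y=j) for every cell.
  P(X=0)·P(Y=0) = 1/16 × 13/16 = 13/256 = P(X=0,Y=0) ✓
  P(X=0)·P(Y=1) = 1/16 × 1/8 = 1/128 = P(X=0,Y=1) ✓
  P(X=0)·P(Y=2) = 1/16 × 1/16 = 1/256 = P(X=0,Y=2) ✓
  P(X=1)·P(Y=0) = 15/16 × 13/16 = 195/256 = P(X=1,Y=0) ✓
  P(X=1)·P(Y=1) = 15/16 × 1/8 = 15/128 = P(X=1,Y=1) ✓
  P(X=1)·P(Y=2) = 15/16 × 1/16 = 15/256 = P(X=1,Y=2) ✓

Yes, X and Y are independent: every cell factors, so I(X;Y) = 0 bits.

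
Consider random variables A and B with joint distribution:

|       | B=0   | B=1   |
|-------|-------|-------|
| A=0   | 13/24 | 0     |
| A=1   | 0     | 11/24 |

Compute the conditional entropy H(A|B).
Marginal P(B) (column sums):
  P(B=0) = 13/24 + 0 = 13/24
  P(B=1) = 0 + 11/24 = 11/24

H(A|B) = -Σ P(A,B)·log₂ P(A|B), where P(A|B) = P(A,B) / P(B)
  (cells with P(A,B) = 0 contribute 0)
  (A=0,B=0): P(A|B) = (13/24)/(13/24) = 1;  -(13/24)·log₂(1) = 0.0000
  (A=1,B=1): P(A|B) = (11/24)/(11/24) = 1;  -(11/24)·log₂(1) = 0.0000
H(A|B) = 0.0000 + 0.0000
  = 0.0000 bits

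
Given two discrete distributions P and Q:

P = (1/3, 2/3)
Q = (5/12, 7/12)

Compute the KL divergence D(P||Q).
D(P||Q) = Σ P(i) log₂(P(i)/Q(i))
  i=0: (1/3) × log₂((1/3)/(5/12)) = (1/3) × log₂(4/5) = -0.1073
  i=1: (2/3) × log₂((2/3)/(7/12)) = (2/3) × log₂(8/7) = 0.1284
D(P||Q) = -0.1073 + 0.1284
  = 0.0211 bits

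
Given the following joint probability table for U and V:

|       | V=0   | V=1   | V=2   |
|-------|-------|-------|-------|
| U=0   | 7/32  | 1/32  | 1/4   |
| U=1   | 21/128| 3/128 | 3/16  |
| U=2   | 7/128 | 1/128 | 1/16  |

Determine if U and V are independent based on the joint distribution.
Marginal P(U) (row sums):
  P(U=0) = 7/32 + 1/32 + 1/4 = 1/2
  P(U=1) = 21/128 + 3/128 + 3/16 = 3/8
  P(U=2) = 7/128 + 1/128 + 1/16 = 1/8
Marginal P(V) (column sums):
  P(V=0) = 7/32 + 21/128 + 7/128 = 7/16
  P(V=1) = 1/32 + 3/128 + 1/128 = 1/16
  P(V=2) = 1/4 + 3/16 + 1/16 = 1/2

U and V are independent iff P(U=i,V=j) = P(U=i)·P(V=j) for every cell.
  P(U=0)·P(V=0) = 1/2 × 7/16 = 7/32 = P(U=0,V=0) ✓
  P(U=0)·P(V=1) = 1/2 × 1/16 = 1/32 = P(U=0,V=1) ✓
  P(U=0)·P(V=2) = 1/2 × 1/2 = 1/4 = P(U=0,V=2) ✓
  P(U=1)·P(V=0) = 3/8 × 7/16 = 21/128 = P(U=1,V=0) ✓
  P(U=1)·P(V=1) = 3/8 × 1/16 = 3/128 = P(U=1,V=1) ✓
  P(U=1)·P(V=2) = 3/8 × 1/2 = 3/16 = P(U=1,V=2) ✓
  P(U=2)·P(V=0) = 1/8 × 7/16 = 7/128 = P(U=2,V=0) ✓
  P(U=2)·P(V=1) = 1/8 × 1/16 = 1/128 = P(U=2,V=1) ✓
  P(U=2)·P(V=2) = 1/8 × 1/2 = 1/16 = P(U=2,V=2) ✓

Yes, U and V are independent: every cell factors, so I(U;V) = 0 bits.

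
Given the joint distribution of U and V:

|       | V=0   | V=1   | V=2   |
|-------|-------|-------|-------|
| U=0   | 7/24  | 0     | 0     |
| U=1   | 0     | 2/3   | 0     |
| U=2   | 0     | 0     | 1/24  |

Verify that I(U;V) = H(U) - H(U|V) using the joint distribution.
Left side, from I(U;V) = H(U) + H(V) - H(U,V):
Marginal P(U) (row sums):
  P(U=0) = 7/24 + 0 + 0 = 7/24
  P(U=1) = 0 + 2/3 + 0 = 2/3
  P(U=2) = 0 + 0 + 1/24 = 1/24
Marginal P(V) (column sums):
  P(V=0) = 7/24 + 0 + 0 = 7/24
  P(V=1) = 0 + 2/3 + 0 = 2/3
  P(V=2) = 0 + 0 + 1/24 = 1/24

H(U) = -[(7/24)·log₂(7/24) + (2/3)·log₂(2/3) + (1/24)·log₂(1/24)]
  = 0.5185 + 0.3900 + 0.1910
  = 1.0995 bits
H(V) = -[(7/24)·log₂(7/24) + (2/3)·log₂(2/3) + (1/24)·log₂(1/24)]
  = 0.5185 + 0.3900 + 0.1910
  = 1.0995 bits
H(U,V) = -[(7/24)·log₂(7/24) + (2/3)·log₂(2/3) + (1/24)·log₂(1/24)]
  = 0.5185 + 0.3900 + 0.1910
  = 1.0995 bits

I(U;V) = H(U) + H(V) - H(U,V)
  = 1.0995 + 1.0995 - 1.0995
  = 1.0995 bits

Right side, with H(U|V) computed directly from the conditional probabilities:
H(U|V) = -Σ P(U,V)·log₂ P(U|V), where P(U|V) = P(U,V) / P(V)
  (cells with P(U,V) = 0 contribute 0)
  (U=0,V=0): P(U|V) = (7/24)/(7/24) = 1;  -(7/24)·log₂(1) = 0.0000
  (U=1,V=1): P(U|V) = (2/3)/(2/3) = 1;  -(2/3)·log₂(1) = 0.0000
  (U=2,V=2): P(U|V) = (1/24)/(1/24) = 1;  -(1/24)·log₂(1) = 0.0000
H(U|V) = 0.0000 + 0.0000 + 0.0000
  = 0.0000 bits
H(U) - H(U|V) = 1.0995 - 0.0000 = 1.0995 bits

Both sides equal 1.0995 bits, so I(U;V) = H(U) - H(U|V) ✓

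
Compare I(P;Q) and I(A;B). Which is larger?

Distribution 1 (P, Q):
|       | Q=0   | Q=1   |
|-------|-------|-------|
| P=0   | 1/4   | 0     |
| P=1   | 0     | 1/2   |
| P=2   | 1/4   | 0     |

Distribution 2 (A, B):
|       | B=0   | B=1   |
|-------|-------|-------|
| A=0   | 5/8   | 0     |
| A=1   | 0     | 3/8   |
Distribution 1 (P, Q):
Marginal P(P) (row sums):
  P(P=0) = 1/4 + 0 = 1/4
  P(P=1) = 0 + 1/2 = 1/2
  P(P=2) = 1/4 + 0 = 1/4
Marginal P(Q) (column sums):
  P(Q=0) = 1/4 + 0 + 1/4 = 1/2
  P(Q=1) = 0 + 1/2 + 0 = 1/2

H(P) = -[(1/4)·log₂(1/4) + (1/2)·log₂(1/2) + (1/4)·log₂(1/4)]
  = 0.5000 + 0.5000 + 0.5000
  = 1.5000 bits
H(Q) = -[(1/2)·log₂(1/2) + (1/2)·log₂(1/2)]
  = 0.5000 + 0.5000
  = 1.0000 bits
H(P,Q) = -[(1/4)·log₂(1/4) + (1/2)·log₂(1/2) + (1/4)·log₂(1/4)]
  = 0.5000 + 0.5000 + 0.5000
  = 1.5000 bits

I(P;Q) = H(P) + H(Q) - H(P,Q)
  = 1.5000 + 1.0000 - 1.5000
  = 1.0000 bits

Distribution 2 (A, B):
Marginal P(A) (row sums):
  P(A=0) = 5/8 + 0 = 5/8
  P(A=1) = 0 + 3/8 = 3/8
Marginal P(B) (column sums):
  P(B=0) = 5/8 + 0 = 5/8
  P(B=1) = 0 + 3/8 = 3/8

H(A) = -[(5/8)·log₂(5/8) + (3/8)·log₂(3/8)]
  = 0.4238 + 0.5306
  = 0.9544 bits
H(B) = -[(5/8)·log₂(5/8) + (3/8)·log₂(3/8)]
  = 0.4238 + 0.5306
  = 0.9544 bits
H(A,B) = -[(5/8)·log₂(5/8) + (3/8)·log₂(3/8)]
  = 0.4238 + 0.5306
  = 0.9544 bits

I(A;B) = H(A) + H(B) - H(A,B)
  = 0.9544 + 0.9544 - 0.9544
  = 0.9544 bits

I(P;Q) = 1.0000 bits > I(A;B) = 0.9544 bits, so (P, Q) has the higher mutual information (stronger dependence).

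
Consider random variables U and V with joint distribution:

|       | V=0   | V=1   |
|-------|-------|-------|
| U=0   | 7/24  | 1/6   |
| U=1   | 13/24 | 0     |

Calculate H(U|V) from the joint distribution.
Marginal P(V) (column sums):
  P(V=0) = 7/24 + 13/24 = 5/6
  P(V=1) = 1/6 + 0 = 1/6

H(U|V) = -Σ P(U,V)·log₂ P(U|V), where P(U|V) = P(U,V) / P(V)
  (cells with P(U,V) = 0 contribute 0)
  (U=0,V=0): P(U|V) = (7/24)/(5/6) = 7/20;  -(7/24)·log₂(7/20) = 0.4418
  (U=0,V=1): P(U|V) = (1/6)/(1/6) = 1;  -(1/6)·log₂(1) = 0.0000
  (U=1,V=0): P(U|V) = (13/24)/(5/6) = 13/20;  -(13/24)·log₂(13/20) = 0.3366
H(U|V) = 0.4418 + 0.0000 + 0.3366
  = 0.7784 bits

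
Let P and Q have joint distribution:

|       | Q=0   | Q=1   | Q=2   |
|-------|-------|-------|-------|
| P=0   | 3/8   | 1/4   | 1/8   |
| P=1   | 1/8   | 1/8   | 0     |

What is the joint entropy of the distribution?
H(P,Q) = -Σ P(P,Q) log₂ P(P,Q), summed over the non-zero cells:
H(P,Q) = -[(3/8)·log₂(3/8) + (1/4)·log₂(1/4) + (1/8)·log₂(1/8) + (1/8)·log₂(1/8) + (1/8)·log₂(1/8)]
  = 0.5306 + 0.5000 + 0.3750 + 0.3750 + 0.3750
  = 2.1556 bits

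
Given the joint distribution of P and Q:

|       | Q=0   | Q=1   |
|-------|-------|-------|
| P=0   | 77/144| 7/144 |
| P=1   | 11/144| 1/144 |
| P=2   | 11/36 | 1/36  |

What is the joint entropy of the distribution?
H(P,Q) = -Σ P(P,Q) log₂ P(P,Q), summed over the non-zero cells:
H(P,Q) = -[(77/144)·log₂(77/144) + (7/144)·log₂(7/144) + (11/144)·log₂(11/144) + (1/144)·log₂(1/144) + (11/36)·log₂(11/36) + (1/36)·log₂(1/36)]
  = 0.4829 + 0.2121 + 0.2834 + 0.0498 + 0.5227 + 0.1436
  = 1.6945 bits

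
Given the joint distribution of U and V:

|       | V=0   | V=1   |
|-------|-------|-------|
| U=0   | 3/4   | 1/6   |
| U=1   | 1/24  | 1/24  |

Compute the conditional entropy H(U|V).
Marginal P(V) (column sums):
  P(V=0) = 3/4 + 1/24 = 19/24
  P(V=1) = 1/6 + 1/24 = 5/24

H(U|V) = -Σ P(U,V)·log₂ P(U|V), where P(U|V) = P(U,V) / P(V)
  (U=0,V=0): P(U|V) = (3/4)/(19/24) = 18/19;  -(3/4)·log₂(18/19) = 0.0585
  (U=0,V=1): P(U|V) = (1/6)/(5/24) = 4/5;  -(1/6)·log₂(4/5) = 0.0537
  (U=1,V=0): P(U|V) = (1/24)/(19/24) = 1/19;  -(1/24)·log₂(1/19) = 0.1770
  (U=1,V=1): P(U|V) = (1/24)/(5/24) = 1/5;  -(1/24)·log₂(1/5) = 0.0967
H(U|V) = 0.0585 + 0.0537 + 0.1770 + 0.0967
  = 0.3859 bits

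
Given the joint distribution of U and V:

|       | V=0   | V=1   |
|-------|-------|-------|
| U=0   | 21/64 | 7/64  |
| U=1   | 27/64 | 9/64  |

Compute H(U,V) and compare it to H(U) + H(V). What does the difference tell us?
Marginal P(U) (row sums):
  P(U=0) = 21/64 + 7/64 = 7/16
  P(U=1) = 27/64 + 9/64 = 9/16
Marginal P(V) (column sums):
  P(V=0) = 21/64 + 27/64 = 3/4
  P(V=1) = 7/64 + 9/64 = 1/4

H(U,V) = -[(21/64)·log₂(21/64) + (7/64)·log₂(7/64) + (27/64)·log₂(27/64) + (9/64)·log₂(9/64)]
  = 0.5275 + 0.3492 + 0.5253 + 0.3980
  = 1.8000 bits
H(U) = -[(7/16)·log₂(7/16) + (9/16)·log₂(9/16)]
  = 0.5218 + 0.4669
  = 0.9887 bits
H(V) = -[(3/4)·log₂(3/4) + (1/4)·log₂(1/4)]
  = 0.3113 + 0.5000
  = 0.8113 bits

H(U) + H(V) = 0.9887 + 0.8113 = 1.8000 bits
Difference: H(U) + H(V) - H(U,V) = 1.8000 - 1.8000 = 0.0000 bits = I(U;V)

The difference is the mutual information; it is 0 here, so U and V are independent (the joint entropy equals the sum of the marginal entropies).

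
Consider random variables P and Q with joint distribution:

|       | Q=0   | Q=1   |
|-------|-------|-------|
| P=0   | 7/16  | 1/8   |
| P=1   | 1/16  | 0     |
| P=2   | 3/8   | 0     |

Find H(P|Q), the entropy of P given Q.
Marginal P(Q) (column sums):
  P(Q=0) = 7/16 + 1/16 + 3/8 = 7/8
  P(Q=1) = 1/8 + 0 + 0 = 1/8

H(P|Q) = -Σ P(P,Q)·log₂ P(P|Q), where P(P|Q) = P(P,Q) / P(Q)
  (cells with P(P,Q) = 0 contribute 0)
  (P=0,Q=0): P(P|Q) = (7/16)/(7/8) = 1/2;  -(7/16)·log₂(1/2) = 0.4375
  (P=0,Q=1): P(P|Q) = (1/8)/(1/8) = 1;  -(1/8)·log₂(1) = 0.0000
  (P=1,Q=0): P(P|Q) = (1/16)/(7/8) = 1/14;  -(1/16)·log₂(1/14) = 0.2380
  (P=2,Q=0): P(P|Q) = (3/8)/(7/8) = 3/7;  -(3/8)·log₂(3/7) = 0.4584
H(P|Q) = 0.4375 + 0.0000 + 0.2380 + 0.4584
  = 1.1339 bits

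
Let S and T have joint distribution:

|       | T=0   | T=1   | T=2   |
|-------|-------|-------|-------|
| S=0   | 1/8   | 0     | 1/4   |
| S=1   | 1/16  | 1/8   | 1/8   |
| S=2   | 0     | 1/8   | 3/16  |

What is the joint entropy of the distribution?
H(S,T) = -Σ P(S,T) log₂ P(S,T), summed over the non-zero cells:
H(S,T) = -[(1/8)·log₂(1/8) + (1/4)·log₂(1/4) + (1/16)·log₂(1/16) + (1/8)·log₂(1/8) + (1/8)·log₂(1/8) + (1/8)·log₂(1/8) + (3/16)·log₂(3/16)]
  = 0.3750 + 0.5000 + 0.2500 + 0.3750 + 0.3750 + 0.3750 + 0.4528
  = 2.7028 bits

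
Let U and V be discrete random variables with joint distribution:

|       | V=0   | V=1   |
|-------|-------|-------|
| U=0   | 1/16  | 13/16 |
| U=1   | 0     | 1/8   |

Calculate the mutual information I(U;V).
Marginal P(U) (row sums):
  P(U=0) = 1/16 + 13/16 = 7/8
  P(U=1) = 0 + 1/8 = 1/8
Marginal P(V) (column sums):
  P(V=0) = 1/16 + 0 = 1/16
  P(V=1) = 13/16 + 1/8 = 15/16

H(U) = -[(7/8)·log₂(7/8) + (1/8)·log₂(1/8)]
  = 0.1686 + 0.3750
  = 0.5436 bits
H(V) = -[(1/16)·log₂(1/16) + (15/16)·log₂(15/16)]
  = 0.2500 + 0.0873
  = 0.3373 bits
H(U,V) = -[(1/16)·log₂(1/16) + (13/16)·log₂(13/16) + (1/8)·log₂(1/8)]
  = 0.2500 + 0.2434 + 0.3750
  = 0.8684 bits

I(U;V) = H(U) + H(V) - H(U,V)
  = 0.5436 + 0.3373 - 0.8684
  = 0.0125 bits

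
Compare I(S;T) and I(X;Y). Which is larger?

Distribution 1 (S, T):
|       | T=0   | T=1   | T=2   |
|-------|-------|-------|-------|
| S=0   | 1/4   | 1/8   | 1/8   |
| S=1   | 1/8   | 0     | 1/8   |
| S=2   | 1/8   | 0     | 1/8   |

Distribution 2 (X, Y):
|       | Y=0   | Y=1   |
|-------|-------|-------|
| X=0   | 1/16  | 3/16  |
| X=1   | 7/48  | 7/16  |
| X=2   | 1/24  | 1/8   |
Distribution 1 (S, T):
Marginal P(S) (row sums):
  P(S=0) = 1/4 + 1/8 + 1/8 = 1/2
  P(S=1) = 1/8 + 0 + 1/8 = 1/4
  P(S=2) = 1/8 + 0 + 1/8 = 1/4
Marginal P(T) (column sums):
  P(T=0) = 1/4 + 1/8 + 1/8 = 1/2
  P(T=1) = 1/8 + 0 + 0 = 1/8
  P(T=2) = 1/8 + 1/8 + 1/8 = 3/8

H(S) = -[(1/2)·log₂(1/2) + (1/4)·log₂(1/4) + (1/4)·log₂(1/4)]
  = 0.5000 + 0.5000 + 0.5000
  = 1.5000 bits
H(T) = -[(1/2)·log₂(1/2) + (1/8)·log₂(1/8) + (3/8)·log₂(3/8)]
  = 0.5000 + 0.3750 + 0.5306
  = 1.4056 bits
H(S,T) = -[(1/4)·log₂(1/4) + (1/8)·log₂(1/8) + (1/8)·log₂(1/8) + (1/8)·log₂(1/8) + (1/8)·log₂(1/8) + (1/8)·log₂(1/8) + (1/8)·log₂(1/8)]
  = 0.5000 + 0.3750 + 0.3750 + 0.3750 + 0.3750 + 0.3750 + 0.3750
  = 2.7500 bits

I(S;T) = H(S) + H(T) - H(S,T)
  = 1.5000 + 1.4056 - 2.7500
  = 0.1556 bits

Distribution 2 (X, Y):
Marginal P(X) (row sums):
  P(X=0) = 1/16 + 3/16 = 1/4
  P(X=1) = 7/48 + 7/16 = 7/12
  P(X=2) = 1/24 + 1/8 = 1/6
Marginal P(Y) (column sums):
  P(Y=0) = 1/16 + 7/48 + 1/24 = 1/4
  P(Y=1) = 3/16 + 7/16 + 1/8 = 3/4

H(X) = -[(1/4)·log₂(1/4) + (7/12)·log₂(7/12) + (1/6)·log₂(1/6)]
  = 0.5000 + 0.4536 + 0.4308
  = 1.3844 bits
H(Y) = -[(1/4)·log₂(1/4) + (3/4)·log₂(3/4)]
  = 0.5000 + 0.3113
  = 0.8113 bits
H(X,Y) = -[(1/16)·log₂(1/16) + (3/16)·log₂(3/16) + (7/48)·log₂(7/48) + (7/16)·log₂(7/16) + (1/24)·log₂(1/24) + (1/8)·log₂(1/8)]
  = 0.2500 + 0.4528 + 0.4051 + 0.5218 + 0.1910 + 0.3750
  = 2.1957 bits

I(X;Y) = H(X) + H(Y) - H(X,Y)
  = 1.3844 + 0.8113 - 2.1957
  = 0.0000 bits

I(S;T) = 0.1556 bits > I(X;Y) = 0.0000 bits, so (S, T) has the higher mutual information (stronger dependence).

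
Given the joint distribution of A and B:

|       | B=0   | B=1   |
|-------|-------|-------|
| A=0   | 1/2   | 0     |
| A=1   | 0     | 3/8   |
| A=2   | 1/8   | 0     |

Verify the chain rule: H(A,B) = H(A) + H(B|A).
Left side:
H(A,B) = -[(1/2)·log₂(1/2) + (3/8)·log₂(3/8) + (1/8)·log₂(1/8)]
  = 0.5000 + 0.5306 + 0.3750
  = 1.4056 bits

Right side:
Marginal P(A) (row sums):
  P(A=0) = 1/2 + 0 = 1/2
  P(A=1) = 0 + 3/8 = 3/8
  P(A=2) = 1/8 + 0 = 1/8
H(A) = -[(1/2)·log₂(1/2) + (3/8)·log₂(3/8) + (1/8)·log₂(1/8)]
  = 0.5000 + 0.5306 + 0.3750
  = 1.4056 bits
H(B|A) = -Σ P(A,B)·log₂ P(B|A), where P(B|A) = P(A,B) / P(A)
  (cells with P(A,B) = 0 contribute 0)
  (A=0,B=0): P(B|A) = (1/2)/(1/2) = 1;  -(1/2)·log₂(1) = 0.0000
  (A=1,B=1): P(B|A) = (3/8)/(3/8) = 1;  -(3/8)·log₂(1) = 0.0000
  (A=2,B=0): P(B|A) = (1/8)/(1/8) = 1;  -(1/8)·log₂(1) = 0.0000
H(B|A) = 0.0000 + 0.0000 + 0.0000
  = 0.0000 bits
H(A) + H(B|A) = 1.4056 + 0.0000 = 1.4056 bits

Both sides equal 1.4056 bits, so the chain rule holds ✓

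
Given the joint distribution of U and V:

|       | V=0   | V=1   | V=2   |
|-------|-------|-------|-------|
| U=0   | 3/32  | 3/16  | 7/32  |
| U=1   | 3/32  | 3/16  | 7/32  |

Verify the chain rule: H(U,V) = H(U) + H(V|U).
Left side:
H(U,V) = -[(3/32)·log₂(3/32) + (3/16)·log₂(3/16) + (7/32)·log₂(7/32) + (3/32)·log₂(3/32) + (3/16)·log₂(3/16) + (7/32)·log₂(7/32)]
  = 0.3202 + 0.4528 + 0.4796 + 0.3202 + 0.4528 + 0.4796
  = 2.5052 bits

Right side:
Marginal P(U) (row sums):
  P(U=0) = 3/32 + 3/16 + 7/32 = 1/2
  P(U=1) = 3/32 + 3/16 + 7/32 = 1/2
H(U) = -[(1/2)·log₂(1/2) + (1/2)·log₂(1/2)]
  = 0.5000 + 0.5000
  = 1.0000 bits
H(V|U) = -Σ P(U,V)·log₂ P(V|U), where P(V|U) = P(U,V) / P(U)
  (U=0,V=0): P(V|U) = (3/32)/(1/2) = 3/16;  -(3/32)·log₂(3/16) = 0.2264
  (U=0,V=1): P(V|U) = (3/16)/(1/2) = 3/8;  -(3/16)·log₂(3/8) = 0.2653
  (U=0,V=2): P(V|U) = (7/32)/(1/2) = 7/16;  -(7/32)·log₂(7/16) = 0.2609
  (U=1,V=0): P(V|U) = (3/32)/(1/2) = 3/16;  -(3/32)·log₂(3/16) = 0.2264
  (U=1,V=1): P(V|U) = (3/16)/(1/2) = 3/8;  -(3/16)·log₂(3/8) = 0.2653
  (U=1,V=2): P(V|U) = (7/32)/(1/2) = 7/16;  -(7/32)·log₂(7/16) = 0.2609
H(V|U) = 0.2264 + 0.2653 + 0.2609 + 0.2264 + 0.2653 + 0.2609
  = 1.5052 bits
H(U) + H(V|U) = 1.0000 + 1.5052 = 2.5052 bits

Both sides equal 2.5052 bits, so the chain rule holds ✓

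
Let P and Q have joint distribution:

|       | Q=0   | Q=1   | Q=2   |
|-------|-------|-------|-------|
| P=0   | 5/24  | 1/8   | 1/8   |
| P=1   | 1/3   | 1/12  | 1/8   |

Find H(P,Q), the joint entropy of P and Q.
H(P,Q) = -Σ P(P,Q) log₂ P(P,Q), summed over the non-zero cells:
H(P,Q) = -[(5/24)·log₂(5/24) + (1/8)·log₂(1/8) + (1/8)·log₂(1/8) + (1/3)·log₂(1/3) + (1/12)·log₂(1/12) + (1/8)·log₂(1/8)]
  = 0.4715 + 0.3750 + 0.3750 + 0.5283 + 0.2987 + 0.3750
  = 2.4235 bits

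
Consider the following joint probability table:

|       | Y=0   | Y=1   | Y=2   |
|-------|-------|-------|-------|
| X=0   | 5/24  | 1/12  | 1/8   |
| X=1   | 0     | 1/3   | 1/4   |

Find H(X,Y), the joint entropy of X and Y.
H(X,Y) = -Σ P(X,Y) log₂ P(X,Y), summed over the non-zero cells:
H(X,Y) = -[(5/24)·log₂(5/24) + (1/12)·log₂(1/12) + (1/8)·log₂(1/8) + (1/3)·log₂(1/3) + (1/4)·log₂(1/4)]
  = 0.4715 + 0.2987 + 0.3750 + 0.5283 + 0.5000
  = 2.1735 bits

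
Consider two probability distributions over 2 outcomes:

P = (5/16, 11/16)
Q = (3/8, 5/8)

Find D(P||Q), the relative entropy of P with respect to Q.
D(P||Q) = Σ P(i) log₂(P(i)/Q(i))
  i=0: (5/16) × log₂((5/16)/(3/8)) = (5/16) × log₂(5/6) = -0.0822
  i=1: (11/16) × log₂((11/16)/(5/8)) = (11/16) × log₂(11/10) = 0.0945
D(P||Q) = -0.0822 + 0.0945
  = 0.0123 bits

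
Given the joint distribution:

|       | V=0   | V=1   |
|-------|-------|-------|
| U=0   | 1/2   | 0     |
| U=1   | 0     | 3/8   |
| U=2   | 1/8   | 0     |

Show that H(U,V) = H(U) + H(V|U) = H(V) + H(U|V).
Marginal P(U) (row sums):
  P(U=0) = 1/2 + 0 = 1/2
  P(U=1) = 0 + 3/8 = 3/8
  P(U=2) = 1/8 + 0 = 1/8
Marginal P(V) (column sums):
  P(V=0) = 1/2 + 0 + 1/8 = 5/8
  P(V=1) = 0 + 3/8 + 0 = 3/8

Decomposition 1: H(U) + H(V|U)
H(U) = -[(1/2)·log₂(1/2) + (3/8)·log₂(3/8) + (1/8)·log₂(1/8)]
  = 0.5000 + 0.5306 + 0.3750
  = 1.4056 bits
H(V|U) = -Σ P(U,V)·log₂ P(V|U), where P(V|U) = P(U,V) / P(U)
  (cells with P(U,V) = 0 contribute 0)
  (U=0,V=0): P(V|U) = (1/2)/(1/2) = 1;  -(1/2)·log₂(1) = 0.0000
  (U=1,V=1): P(V|U) = (3/8)/(3/8) = 1;  -(3/8)·log₂(1) = 0.0000
  (U=2,V=0): P(V|U) = (1/8)/(1/8) = 1;  -(1/8)·log₂(1) = 0.0000
H(V|U) = 0.0000 + 0.0000 + 0.0000
  = 0.0000 bits
H(U) + H(V|U) = 1.4056 + 0.0000 = 1.4056 bits

Decomposition 2: H(V) + H(U|V)
H(V) = -[(5/8)·log₂(5/8) + (3/8)·log₂(3/8)]
  = 0.4238 + 0.5306
  = 0.9544 bits
H(U|V) = -Σ P(U,V)·log₂ P(U|V), where P(U|V) = P(U,V) / P(V)
  (cells with P(U,V) = 0 contribute 0)
  (U=0,V=0): P(U|V) = (1/2)/(5/8) = 4/5;  -(1/2)·log₂(4/5) = 0.1610
  (U=1,V=1): P(U|V) = (3/8)/(3/8) = 1;  -(3/8)·log₂(1) = 0.0000
  (U=2,V=0): P(U|V) = (1/8)/(5/8) = 1/5;  -(1/8)·log₂(1/5) = 0.2902
H(U|V) = 0.1610 + 0.0000 + 0.2902
  = 0.4512 bits
H(V) + H(U|V) = 0.9544 + 0.4512 = 1.4056 bits

Direct computation of the joint entropy:
H(U,V) = -[(1/2)·log₂(1/2) + (3/8)·log₂(3/8) + (1/8)·log₂(1/8)]
  = 0.5000 + 0.5306 + 0.3750
  = 1.4056 bits

All three agree: H(U,V) = 1.4056 bits ✓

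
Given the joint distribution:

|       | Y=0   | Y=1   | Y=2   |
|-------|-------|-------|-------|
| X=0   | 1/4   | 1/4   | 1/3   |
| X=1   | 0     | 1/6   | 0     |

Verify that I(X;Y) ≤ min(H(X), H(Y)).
Marginal P(X) (row sums):
  P(X=0) = 1/4 + 1/4 + 1/3 = 5/6
  P(X=1) = 0 + 1/6 + 0 = 1/6
Marginal P(Y) (column sums):
  P(Y=0) = 1/4 + 0 = 1/4
  P(Y=1) = 1/4 + 1/6 = 5/12
  P(Y=2) = 1/3 + 0 = 1/3

H(X) = -[(5/6)·log₂(5/6) + (1/6)·log₂(1/6)]
  = 0.2192 + 0.4308
  = 0.6500 bits
H(Y) = -[(1/4)·log₂(1/4) + (5/12)·log₂(5/12) + (1/3)·log₂(1/3)]
  = 0.5000 + 0.5263 + 0.5283
  = 1.5546 bits
H(X,Y) = -[(1/4)·log₂(1/4) + (1/4)·log₂(1/4) + (1/3)·log₂(1/3) + (1/6)·log₂(1/6)]
  = 0.5000 + 0.5000 + 0.5283 + 0.4308
  = 1.9591 bits

I(X;Y) = H(X) + H(Y) - H(X,Y)
  = 0.6500 + 1.5546 - 1.9591
  = 0.2455 bits

min(H(X), H(Y)) = min(0.6500, 1.5546) = 0.6500 bits
Since 0.2455 ≤ 0.6500, the bound is satisfied ✓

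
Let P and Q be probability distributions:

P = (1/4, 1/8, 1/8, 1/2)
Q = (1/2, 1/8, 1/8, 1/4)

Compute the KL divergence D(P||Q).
D(P||Q) = Σ P(i) log₂(P(i)/Q(i))
  i=0: (1/4) × log₂((1/4)/(1/2)) = (1/4) × log₂(1/2) = -0.2500
  i=1: (1/8) × log₂((1/8)/(1/8)) = (1/8) × log₂(1) = 0.0000
  i=2: (1/8) × log₂((1/8)/(1/8)) = (1/8) × log₂(1) = 0.0000
  i=3: (1/2) × log₂((1/2)/(1/4)) = (1/2) × log₂(2) = 0.5000
D(P||Q) = -0.2500 + 0.0000 + 0.0000 + 0.5000
  = 0.2500 bits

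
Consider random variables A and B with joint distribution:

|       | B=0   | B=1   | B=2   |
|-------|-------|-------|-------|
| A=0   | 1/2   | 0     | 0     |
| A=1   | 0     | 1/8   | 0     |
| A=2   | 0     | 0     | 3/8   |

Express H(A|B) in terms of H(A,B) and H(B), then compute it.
H(A|B) = H(A,B) - H(B)

Marginal P(B) (column sums):
  P(B=0) = 1/2 + 0 + 0 = 1/2
  P(B=1) = 0 + 1/8 + 0 = 1/8
  P(B=2) = 0 + 0 + 3/8 = 3/8

H(A,B) = -[(1/2)·log₂(1/2) + (1/8)·log₂(1/8) + (3/8)·log₂(3/8)]
  = 0.5000 + 0.3750 + 0.5306
  = 1.4056 bits
H(B) = -[(1/2)·log₂(1/2) + (1/8)·log₂(1/8) + (3/8)·log₂(3/8)]
  = 0.5000 + 0.3750 + 0.5306
  = 1.4056 bits

H(A|B) = 1.4056 - 1.4056 = 0.0000 bits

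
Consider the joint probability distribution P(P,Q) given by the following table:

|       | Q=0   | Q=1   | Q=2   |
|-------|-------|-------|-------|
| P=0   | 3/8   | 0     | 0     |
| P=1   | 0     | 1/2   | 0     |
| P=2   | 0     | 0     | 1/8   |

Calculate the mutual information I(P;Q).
Marginal P(P) (row sums):
  P(P=0) = 3/8 + 0 + 0 = 3/8
  P(P=1) = 0 + 1/2 + 0 = 1/2
  P(P=2) = 0 + 0 + 1/8 = 1/8
Marginal P(Q) (column sums):
  P(Q=0) = 3/8 + 0 + 0 = 3/8
  P(Q=1) = 0 + 1/2 + 0 = 1/2
  P(Q=2) = 0 + 0 + 1/8 = 1/8

H(P) = -[(3/8)·log₂(3/8) + (1/2)·log₂(1/2) + (1/8)·log₂(1/8)]
  = 0.5306 + 0.5000 + 0.3750
  = 1.4056 bits
H(Q) = -[(3/8)·log₂(3/8) + (1/2)·log₂(1/2) + (1/8)·log₂(1/8)]
  = 0.5306 + 0.5000 + 0.3750
  = 1.4056 bits
H(P,Q) = -[(3/8)·log₂(3/8) + (1/2)·log₂(1/2) + (1/8)·log₂(1/8)]
  = 0.5306 + 0.5000 + 0.3750
  = 1.4056 bits

I(P;Q) = H(P) + H(Q) - H(P,Q)
  = 1.4056 + 1.4056 - 1.4056
  = 1.4056 bits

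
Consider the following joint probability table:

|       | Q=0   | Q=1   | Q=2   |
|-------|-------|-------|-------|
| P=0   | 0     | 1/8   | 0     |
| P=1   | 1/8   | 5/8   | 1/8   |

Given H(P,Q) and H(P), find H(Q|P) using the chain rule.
From the chain rule: H(P,Q) = H(P) + H(Q|P)
Therefore: H(Q|P) = H(P,Q) - H(P)

H(P,Q) = -[(1/8)·log₂(1/8) + (1/8)·log₂(1/8) + (5/8)·log₂(5/8) + (1/8)·log₂(1/8)]
  = 0.3750 + 0.3750 + 0.4238 + 0.3750
  = 1.5488 bits
Marginal P(P) (row sums):
  P(P=0) = 0 + 1/8 + 0 = 1/8
  P(P=1) = 1/8 + 5/8 + 1/8 = 7/8
H(P) = -[(1/8)·log₂(1/8) + (7/8)·log₂(7/8)]
  = 0.3750 + 0.1686
  = 0.5436 bits

H(Q|P) = 1.5488 - 0.5436 = 1.0052 bits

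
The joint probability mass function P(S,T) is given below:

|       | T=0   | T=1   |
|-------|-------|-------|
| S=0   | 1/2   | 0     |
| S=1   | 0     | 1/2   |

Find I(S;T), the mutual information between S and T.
Marginal P(S) (row sums):
  P(S=0) = 1/2 + 0 = 1/2
  P(S=1) = 0 + 1/2 = 1/2
Marginal P(T) (column sums):
  P(T=0) = 1/2 + 0 = 1/2
  P(T=1) = 0 + 1/2 = 1/2

H(S) = -[(1/2)·log₂(1/2) + (1/2)·log₂(1/2)]
  = 0.5000 + 0.5000
  = 1.0000 bits
H(T) = -[(1/2)·log₂(1/2) + (1/2)·log₂(1/2)]
  = 0.5000 + 0.5000
  = 1.0000 bits
H(S,T) = -[(1/2)·log₂(1/2) + (1/2)·log₂(1/2)]
  = 0.5000 + 0.5000
  = 1.0000 bits

I(S;T) = H(S) + H(T) - H(S,T)
  = 1.0000 + 1.0000 - 1.0000
  = 1.0000 bits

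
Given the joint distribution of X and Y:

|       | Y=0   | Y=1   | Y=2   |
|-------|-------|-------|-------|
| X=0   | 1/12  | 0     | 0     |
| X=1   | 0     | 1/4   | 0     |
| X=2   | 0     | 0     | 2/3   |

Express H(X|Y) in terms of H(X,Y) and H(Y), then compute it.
H(X|Y) = H(X,Y) - H(Y)

Marginal P(Y) (column sums):
  P(Y=0) = 1/12 + 0 + 0 = 1/12
  P(Y=1) = 0 + 1/4 + 0 = 1/4
  P(Y=2) = 0 + 0 + 2/3 = 2/3

H(X,Y) = -[(1/12)·log₂(1/12) + (1/4)·log₂(1/4) + (2/3)·log₂(2/3)]
  = 0.2987 + 0.5000 + 0.3900
  = 1.1887 bits
H(Y) = -[(1/12)·log₂(1/12) + (1/4)·log₂(1/4) + (2/3)·log₂(2/3)]
  = 0.2987 + 0.5000 + 0.3900
  = 1.1887 bits

H(X|Y) = 1.1887 - 1.1887 = 0.0000 bits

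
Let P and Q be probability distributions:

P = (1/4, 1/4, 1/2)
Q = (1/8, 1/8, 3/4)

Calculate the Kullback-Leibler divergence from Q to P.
D(P||Q) = Σ P(i) log₂(P(i)/Q(i))
  i=0: (1/4) × log₂((1/4)/(1/8)) = (1/4) × log₂(2) = 0.2500
  i=1: (1/4) × log₂((1/4)/(1/8)) = (1/4) × log₂(2) = 0.2500
  i=2: (1/2) × log₂((1/2)/(3/4)) = (1/2) × log₂(2/3) = -0.2925
D(P||Q) = 0.2500 + 0.2500 - 0.2925
  = 0.2075 bits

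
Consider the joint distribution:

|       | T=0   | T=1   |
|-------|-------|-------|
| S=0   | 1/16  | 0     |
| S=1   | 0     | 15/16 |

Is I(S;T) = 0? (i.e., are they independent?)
Marginal P(S) (row sums):
  P(S=0) = 1/16 + 0 = 1/16
  P(S=1) = 0 + 15/16 = 15/16
Marginal P(T) (column sums):
  P(T=0) = 1/16 + 0 = 1/16
  P(T=1) = 0 + 15/16 = 15/16

S and T are independent iff P(S=i,T=j) = P(S=i)·P(T=j) for every cell.
  P(S=0)·P(T=0) = 1/16 × 1/16 = 1/256, but P(S=0,T=0) = 1/16 ✗

No, S and T are not independent. Quantitatively, I(S;T) > 0:

H(S) = -[(1/16)·log₂(1/16) + (15/16)·log₂(15/16)]
  = 0.2500 + 0.0873
  = 0.3373 bits
H(T) = -[(1/16)·log₂(1/16) + (15/16)·log₂(15/16)]
  = 0.2500 + 0.0873
  = 0.3373 bits
H(S,T) = -[(1/16)·log₂(1/16) + (15/16)·log₂(15/16)]
  = 0.2500 + 0.0873
  = 0.3373 bits
I(S;T) = H(S) + H(T) - H(S,T) = 0.3373 + 0.3373 - 0.3373 = 0.3373 bits > 0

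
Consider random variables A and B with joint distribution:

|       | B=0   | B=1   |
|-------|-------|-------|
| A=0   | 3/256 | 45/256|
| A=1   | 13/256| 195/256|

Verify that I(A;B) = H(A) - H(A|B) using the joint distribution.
Left side, from I(A;B) = H(A) + H(B) - H(A,B):
Marginal P(A) (row sums):
  P(A=0) = 3/256 + 45/256 = 3/16
  P(A=1) = 13/256 + 195/256 = 13/16
Marginal P(B) (column sums):
  P(B=0) = 3/256 + 13/256 = 1/16
  P(B=1) = 45/256 + 195/256 = 15/16

H(A) = -[(3/16)·log₂(3/16) + (13/16)·log₂(13/16)]
  = 0.4528 + 0.2434
  = 0.6962 bits
H(B) = -[(1/16)·log₂(1/16) + (15/16)·log₂(15/16)]
  = 0.2500 + 0.0873
  = 0.3373 bits
H(A,B) = -[(3/256)·log₂(3/256) + (45/256)·log₂(45/256) + (13/256)·log₂(13/256) + (195/256)·log₂(195/256)]
  = 0.0752 + 0.4409 + 0.2183 + 0.2991
  = 1.0335 bits

I(A;B) = H(A) + H(B) - H(A,B)
  = 0.6962 + 0.3373 - 1.0335
  = 0.0000 bits

Right side, with H(A|B) computed directly from the conditional probabilities:
H(A|B) = -Σ P(A,B)·log₂ P(A|B), where P(A|B) = P(A,B) / P(B)
  (A=0,B=0): P(A|B) = (3/256)/(1/16) = 3/16;  -(3/256)·log₂(3/16) = 0.0283
  (A=0,B=1): P(A|B) = (45/256)/(15/16) = 3/16;  -(45/256)·log₂(3/16) = 0.4245
  (A=1,B=0): P(A|B) = (13/256)/(1/16) = 13/16;  -(13/256)·log₂(13/16) = 0.0152
  (A=1,B=1): P(A|B) = (195/256)/(15/16) = 13/16;  -(195/256)·log₂(13/16) = 0.2282
H(A|B) = 0.0283 + 0.4245 + 0.0152 + 0.2282
  = 0.6962 bits
H(A) - H(A|B) = 0.6962 - 0.6962 = 0.0000 bits

Both sides equal 0.0000 bits, so I(A;B) = H(A) - H(A|B) ✓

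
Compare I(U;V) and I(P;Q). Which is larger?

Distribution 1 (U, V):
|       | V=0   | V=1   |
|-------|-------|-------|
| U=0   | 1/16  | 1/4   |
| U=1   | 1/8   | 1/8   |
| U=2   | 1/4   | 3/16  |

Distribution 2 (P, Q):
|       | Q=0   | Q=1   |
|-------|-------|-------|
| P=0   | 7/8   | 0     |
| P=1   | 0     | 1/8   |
Distribution 1 (U, V):
Marginal P(U) (row sums):
  P(U=0) = 1/16 + 1/4 = 5/16
  P(U=1) = 1/8 + 1/8 = 1/4
  P(U=2) = 1/4 + 3/16 = 7/16
Marginal P(V) (column sums):
  P(V=0) = 1/16 + 1/8 + 1/4 = 7/16
  P(V=1) = 1/4 + 1/8 + 3/16 = 9/16

H(U) = -[(5/16)·log₂(5/16) + (1/4)·log₂(1/4) + (7/16)·log₂(7/16)]
  = 0.5244 + 0.5000 + 0.5218
  = 1.5462 bits
H(V) = -[(7/16)·log₂(7/16) + (9/16)·log₂(9/16)]
  = 0.5218 + 0.4669
  = 0.9887 bits
H(U,V) = -[(1/16)·log₂(1/16) + (1/4)·log₂(1/4) + (1/8)·log₂(1/8) + (1/8)·log₂(1/8) + (1/4)·log₂(1/4) + (3/16)·log₂(3/16)]
  = 0.2500 + 0.5000 + 0.3750 + 0.3750 + 0.5000 + 0.4528
  = 2.4528 bits

I(U;V) = H(U) + H(V) - H(U,V)
  = 1.5462 + 0.9887 - 2.4528
  = 0.0821 bits

Distribution 2 (P, Q):
Marginal P(P) (row sums):
  P(P=0) = 7/8 + 0 = 7/8
  P(P=1) = 0 + 1/8 = 1/8
Marginal P(Q) (column sums):
  P(Q=0) = 7/8 + 0 = 7/8
  P(Q=1) = 0 + 1/8 = 1/8

H(P) = -[(7/8)·log₂(7/8) + (1/8)·log₂(1/8)]
  = 0.1686 + 0.3750
  = 0.5436 bits
H(Q) = -[(7/8)·log₂(7/8) + (1/8)·log₂(1/8)]
  = 0.1686 + 0.3750
  = 0.5436 bits
H(P,Q) = -[(7/8)·log₂(7/8) + (1/8)·log₂(1/8)]
  = 0.1686 + 0.3750
  = 0.5436 bits

I(P;Q) = H(P) + H(Q) - H(P,Q)
  = 0.5436 + 0.5436 - 0.5436
  = 0.5436 bits

I(P;Q) = 0.5436 bits > I(U;V) = 0.0821 bits, so (P, Q) has the higher mutual information (stronger dependence).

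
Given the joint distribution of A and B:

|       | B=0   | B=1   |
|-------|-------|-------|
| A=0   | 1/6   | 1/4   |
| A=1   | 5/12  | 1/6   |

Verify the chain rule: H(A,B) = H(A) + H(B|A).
Left side:
H(A,B) = -[(1/6)·log₂(1/6) + (1/4)·log₂(1/4) + (5/12)·log₂(5/12) + (1/6)·log₂(1/6)]
  = 0.4308 + 0.5000 + 0.5263 + 0.4308
  = 1.8879 bits

Right side:
Marginal P(A) (row sums):
  P(A=0) = 1/6 + 1/4 = 5/12
  P(A=1) = 5/12 + 1/6 = 7/12
H(A) = -[(5/12)·log₂(5/12) + (7/12)·log₂(7/12)]
  = 0.5263 + 0.4536
  = 0.9799 bits
H(B|A) = -Σ P(A,B)·log₂ P(B|A), where P(B|A) = P(A,B) / P(A)
  (A=0,B=0): P(B|A) = (1/6)/(5/12) = 2/5;  -(1/6)·log₂(2/5) = 0.2203
  (A=0,B=1): P(B|A) = (1/4)/(5/12) = 3/5;  -(1/4)·log₂(3/5) = 0.1842
  (A=1,B=0): P(B|A) = (5/12)/(7/12) = 5/7;  -(5/12)·log₂(5/7) = 0.2023
  (A=1,B=1): P(B|A) = (1/6)/(7/12) = 2/7;  -(1/6)·log₂(2/7) = 0.3012
H(B|A) = 0.2203 + 0.1842 + 0.2023 + 0.3012
  = 0.9080 bits
H(A) + H(B|A) = 0.9799 + 0.9080 = 1.8879 bits

Both sides equal 1.8879 bits, so the chain rule holds ✓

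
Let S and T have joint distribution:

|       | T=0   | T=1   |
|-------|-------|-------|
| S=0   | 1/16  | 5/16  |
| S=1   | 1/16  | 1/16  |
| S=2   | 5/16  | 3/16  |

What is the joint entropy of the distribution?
H(S,T) = -Σ P(S,T) log₂ P(S,T), summed over the non-zero cells:
H(S,T) = -[(1/16)·log₂(1/16) + (5/16)·log₂(5/16) + (1/16)·log₂(1/16) + (1/16)·log₂(1/16) + (5/16)·log₂(5/16) + (3/16)·log₂(3/16)]
  = 0.2500 + 0.5244 + 0.2500 + 0.2500 + 0.5244 + 0.4528
  = 2.2516 bits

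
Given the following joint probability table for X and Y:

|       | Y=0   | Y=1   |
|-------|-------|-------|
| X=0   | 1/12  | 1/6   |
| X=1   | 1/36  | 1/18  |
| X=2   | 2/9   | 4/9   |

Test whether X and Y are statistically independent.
Marginal P(X) (row sums):
  P(X=0) = 1/12 + 1/6 = 1/4
  P(X=1) = 1/36 + 1/18 = 1/12
  P(X=2) = 2/9 + 4/9 = 2/3
Marginal P(Y) (column sums):
  P(Y=0) = 1/12 + 1/36 + 2/9 = 1/3
  P(Y=1) = 1/6 + 1/18 + 4/9 = 2/3

X and Y are independent iff P(X=i,Y=j) = P(X=i)·P(Y=j) for every cell.
  P(X=0)·P(Y=0) = 1/4 × 1/3 = 1/12 = P(X=0,Y=0) ✓
  P(X=0)·P(Y=1) = 1/4 × 2/3 = 1/6 = P(X=0,Y=1) ✓
  P(X=1)·P(Y=0) = 1/12 × 1/3 = 1/36 = P(X=1,Y=0) ✓
  P(X=1)·P(Y=1) = 1/12 × 2/3 = 1/18 = P(X=1,Y=1) ✓
  P(X=2)·P(Y=0) = 2/3 × 1/3 = 2/9 = P(X=2,Y=0) ✓
  P(X=2)·P(Y=1) = 2/3 × 2/3 = 4/9 = P(X=2,Y=1) ✓

Yes, X and Y are independent: every cell factors, so I(X;Y) = 0 bits.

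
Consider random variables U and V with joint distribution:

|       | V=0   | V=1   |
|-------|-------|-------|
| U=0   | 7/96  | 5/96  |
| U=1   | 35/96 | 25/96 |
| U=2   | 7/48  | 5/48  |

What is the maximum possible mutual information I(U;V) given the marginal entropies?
The upper bound on mutual information is I(U;V) ≤ min(H(U), H(V)).

Marginal P(U) (row sums):
  P(U=0) = 7/96 + 5/96 = 1/8
  P(U=1) = 35/96 + 25/96 = 5/8
  P(U=2) = 7/48 + 5/48 = 1/4
Marginal P(V) (column sums):
  P(V=0) = 7/96 + 35/96 + 7/48 = 7/12
  P(V=1) = 5/96 + 25/96 + 5/48 = 5/12

H(U) = -[(1/8)·log₂(1/8) + (5/8)·log₂(5/8) + (1/4)·log₂(1/4)]
  = 0.3750 + 0.4238 + 0.5000
  = 1.2988 bits
H(V) = -[(7/12)·log₂(7/12) + (5/12)·log₂(5/12)]
  = 0.4536 + 0.5263
  = 0.9799 bits

Maximum possible I(U;V) = min(1.2988, 0.9799) = 0.9799 bits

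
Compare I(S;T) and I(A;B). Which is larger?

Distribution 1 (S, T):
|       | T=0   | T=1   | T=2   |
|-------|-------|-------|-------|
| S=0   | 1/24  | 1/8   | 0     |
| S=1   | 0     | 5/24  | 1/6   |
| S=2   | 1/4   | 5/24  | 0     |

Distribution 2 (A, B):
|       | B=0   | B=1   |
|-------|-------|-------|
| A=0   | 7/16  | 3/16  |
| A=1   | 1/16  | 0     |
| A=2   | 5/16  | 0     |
Distribution 1 (S, T):
Marginal P(S) (row sums):
  P(S=0) = 1/24 + 1/8 + 0 = 1/6
  P(S=1) = 0 + 5/24 + 1/6 = 3/8
  P(S=2) = 1/4 + 5/24 + 0 = 11/24
Marginal P(T) (column sums):
  P(T=0) = 1/24 + 0 + 1/4 = 7/24
  P(T=1) = 1/8 + 5/24 + 5/24 = 13/24
  P(T=2) = 0 + 1/6 + 0 = 1/6

H(S) = -[(1/6)·log₂(1/6) + (3/8)·log₂(3/8) + (11/24)·log₂(11/24)]
  = 0.4308 + 0.5306 + 0.5159
  = 1.4773 bits
H(T) = -[(7/24)·log₂(7/24) + (13/24)·log₂(13/24) + (1/6)·log₂(1/6)]
  = 0.5185 + 0.4791 + 0.4308
  = 1.4284 bits
H(S,T) = -[(1/24)·log₂(1/24) + (1/8)·log₂(1/8) + (5/24)·log₂(5/24) + (1/6)·log₂(1/6) + (1/4)·log₂(1/4) + (5/24)·log₂(5/24)]
  = 0.1910 + 0.3750 + 0.4715 + 0.4308 + 0.5000 + 0.4715
  = 2.4398 bits

I(S;T) = H(S) + H(T) - H(S,T)
  = 1.4773 + 1.4284 - 2.4398
  = 0.4659 bits

Distribution 2 (A, B):
Marginal P(A) (row sums):
  P(A=0) = 7/16 + 3/16 = 5/8
  P(A=1) = 1/16 + 0 = 1/16
  P(A=2) = 5/16 + 0 = 5/16
Marginal P(B) (column sums):
  P(B=0) = 7/16 + 1/16 + 5/16 = 13/16
  P(B=1) = 3/16 + 0 + 0 = 3/16

H(A) = -[(5/8)·log₂(5/8) + (1/16)·log₂(1/16) + (5/16)·log₂(5/16)]
  = 0.4238 + 0.2500 + 0.5244
  = 1.1982 bits
H(B) = -[(13/16)·log₂(13/16) + (3/16)·log₂(3/16)]
  = 0.2434 + 0.4528
  = 0.6962 bits
H(A,B) = -[(7/16)·log₂(7/16) + (3/16)·log₂(3/16) + (1/16)·log₂(1/16) + (5/16)·log₂(5/16)]
  = 0.5218 + 0.4528 + 0.2500 + 0.5244
  = 1.7490 bits

I(A;B) = H(A) + H(B) - H(A,B)
  = 1.1982 + 0.6962 - 1.7490
  = 0.1454 bits

I(S;T) = 0.4659 bits > I(A;B) = 0.1454 bits, so (S, T) has the higher mutual information (stronger dependence).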